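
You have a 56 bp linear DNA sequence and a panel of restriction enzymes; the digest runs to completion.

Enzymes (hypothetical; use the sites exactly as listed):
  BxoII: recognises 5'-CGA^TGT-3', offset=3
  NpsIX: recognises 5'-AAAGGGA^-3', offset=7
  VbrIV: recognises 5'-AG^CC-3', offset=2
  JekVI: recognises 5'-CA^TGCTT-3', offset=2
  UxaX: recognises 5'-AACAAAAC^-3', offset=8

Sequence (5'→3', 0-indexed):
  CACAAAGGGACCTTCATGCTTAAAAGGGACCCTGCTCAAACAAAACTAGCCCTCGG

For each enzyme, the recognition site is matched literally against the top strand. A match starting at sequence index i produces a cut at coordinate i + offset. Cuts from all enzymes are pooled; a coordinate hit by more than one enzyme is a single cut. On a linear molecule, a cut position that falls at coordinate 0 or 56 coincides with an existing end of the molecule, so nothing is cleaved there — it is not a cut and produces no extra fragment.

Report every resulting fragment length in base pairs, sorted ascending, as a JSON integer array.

[3,6,7,10,13,17]

Site scan:
  BxoII (CGATGT, off=3): no sites
  NpsIX AAAGGGA/7: at [3, 22] ⇒ [10, 29]
  VbrIV AGCC/2: at [47] ⇒ [49]
  JekVI CATGCTT/2: at [14] ⇒ [16]
  UxaX AACAAAAC/8: at [38] ⇒ [46]

All cut coordinates (distinct, sorted): [10, 16, 29, 46, 49]

Fragment lengths:
  [0,10): 10 bp
  [10,16): 6 bp
  [16,29): 13 bp
  [29,46): 17 bp
  [46,49): 3 bp
  [49,56): 7 bp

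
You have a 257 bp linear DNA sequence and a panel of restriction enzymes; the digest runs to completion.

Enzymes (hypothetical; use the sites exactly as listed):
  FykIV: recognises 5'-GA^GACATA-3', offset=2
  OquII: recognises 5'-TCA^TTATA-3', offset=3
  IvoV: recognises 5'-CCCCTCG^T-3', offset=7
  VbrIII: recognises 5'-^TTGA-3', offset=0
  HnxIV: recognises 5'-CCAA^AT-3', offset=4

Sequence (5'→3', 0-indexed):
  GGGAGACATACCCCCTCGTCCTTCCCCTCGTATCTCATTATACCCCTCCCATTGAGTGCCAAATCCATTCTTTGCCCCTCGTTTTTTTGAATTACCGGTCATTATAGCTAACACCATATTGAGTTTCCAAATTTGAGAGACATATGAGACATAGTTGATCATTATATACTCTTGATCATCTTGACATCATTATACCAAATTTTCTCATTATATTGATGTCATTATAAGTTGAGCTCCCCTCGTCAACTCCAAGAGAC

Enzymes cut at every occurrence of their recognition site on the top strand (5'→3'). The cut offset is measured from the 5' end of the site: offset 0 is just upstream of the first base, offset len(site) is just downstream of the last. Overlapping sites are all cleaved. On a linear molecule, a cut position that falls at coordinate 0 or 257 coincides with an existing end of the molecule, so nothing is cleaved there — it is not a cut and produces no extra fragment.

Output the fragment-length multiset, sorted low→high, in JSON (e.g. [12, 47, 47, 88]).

Scan for sites:
  FykIV GAGACATA/2: at [2, 136, 145] ⇒ [4, 138, 147]
  OquII TCATTATA/3: at [34, 98, 158, 186, 204, 218] ⇒ [37, 101, 161, 189, 207, 221]
  IvoV CCCCTCGT/7: at [11, 23, 74, 235] ⇒ [18, 30, 81, 242]
  VbrIII TTGA/0: at [51, 86, 118, 132, 154, 171, 180, 212, 228] ⇒ [51, 86, 118, 132, 154, 171, 180, 212, 228]
  HnxIV CCAAAT/4: at [58, 126, 194] ⇒ [62, 130, 198]

Pooled cuts: [4, 18, 30, 37, 51, 62, 81, 86, 101, 118, 130, 132, 138, 147, 154, 161, 171, 180, 189, 198, 207, 212, 221, 228, 242]

Fragment lengths:
  [0,4): 4 bp
  [4,18): 14 bp
  [18,30): 12 bp
  [30,37): 7 bp
  [37,51): 14 bp
  [51,62): 11 bp
  [62,81): 19 bp
  [81,86): 5 bp
  [86,101): 15 bp
  [101,118): 17 bp
  [118,130): 12 bp
  [130,132): 2 bp
  [132,138): 6 bp
  [138,147): 9 bp
  [147,154): 7 bp
  [154,161): 7 bp
  [161,171): 10 bp
  [171,180): 9 bp
  [180,189): 9 bp
  [189,198): 9 bp
  [198,207): 9 bp
  [207,212): 5 bp
  [212,221): 9 bp
  [221,228): 7 bp
  [228,242): 14 bp
  [242,257): 15 bp

[2,4,5,5,6,7,7,7,7,9,9,9,9,9,9,10,11,12,12,14,14,14,15,15,17,19]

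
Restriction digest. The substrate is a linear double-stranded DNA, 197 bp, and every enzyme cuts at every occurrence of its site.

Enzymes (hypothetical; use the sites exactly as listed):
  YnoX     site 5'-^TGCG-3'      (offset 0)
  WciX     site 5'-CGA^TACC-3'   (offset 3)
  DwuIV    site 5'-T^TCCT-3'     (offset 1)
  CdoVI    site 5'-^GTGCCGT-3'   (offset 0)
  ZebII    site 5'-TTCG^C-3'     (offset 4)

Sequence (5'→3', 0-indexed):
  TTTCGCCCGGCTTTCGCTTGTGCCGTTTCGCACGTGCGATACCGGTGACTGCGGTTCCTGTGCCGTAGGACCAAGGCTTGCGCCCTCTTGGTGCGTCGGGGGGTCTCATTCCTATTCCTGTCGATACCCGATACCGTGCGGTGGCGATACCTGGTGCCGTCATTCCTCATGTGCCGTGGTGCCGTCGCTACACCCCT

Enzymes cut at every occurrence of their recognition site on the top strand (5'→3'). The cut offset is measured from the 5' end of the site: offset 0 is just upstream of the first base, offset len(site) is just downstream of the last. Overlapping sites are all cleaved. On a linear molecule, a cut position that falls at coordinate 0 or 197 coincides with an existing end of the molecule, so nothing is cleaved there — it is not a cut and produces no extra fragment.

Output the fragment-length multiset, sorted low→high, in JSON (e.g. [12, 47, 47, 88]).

[3,4,4,5,5,5,6,6,6,7,7,8,9,10,10,11,11,11,13,18,19,19]

Per-enzyme occurrences:
  YnoX TGCG/0: at [34, 49, 78, 91, 136] ⇒ [34, 49, 78, 91, 136]
  WciX CGATACC/3: at [36, 121, 128, 144] ⇒ [39, 124, 131, 147]
  DwuIV TTCCT/1: at [54, 108, 114, 162] ⇒ [55, 109, 115, 163]
  CdoVI GTGCCGT/0: at [19, 59, 153, 170, 178] ⇒ [19, 59, 153, 170, 178]
  ZebII TTCGC/4: at [1, 12, 26] ⇒ [5, 16, 30]

Pooled cuts: [5, 16, 19, 30, 34, 39, 49, 55, 59, 78, 91, 109, 115, 124, 131, 136, 147, 153, 163, 170, 178]

Fragments:
  [0,5): 5 bp
  [5,16): 11 bp
  [16,19): 3 bp
  [19,30): 11 bp
  [30,34): 4 bp
  [34,39): 5 bp
  [39,49): 10 bp
  [49,55): 6 bp
  [55,59): 4 bp
  [59,78): 19 bp
  [78,91): 13 bp
  [91,109): 18 bp
  [109,115): 6 bp
  [115,124): 9 bp
  [124,131): 7 bp
  [131,136): 5 bp
  [136,147): 11 bp
  [147,153): 6 bp
  [153,163): 10 bp
  [163,170): 7 bp
  [170,178): 8 bp
  [178,197): 19 bp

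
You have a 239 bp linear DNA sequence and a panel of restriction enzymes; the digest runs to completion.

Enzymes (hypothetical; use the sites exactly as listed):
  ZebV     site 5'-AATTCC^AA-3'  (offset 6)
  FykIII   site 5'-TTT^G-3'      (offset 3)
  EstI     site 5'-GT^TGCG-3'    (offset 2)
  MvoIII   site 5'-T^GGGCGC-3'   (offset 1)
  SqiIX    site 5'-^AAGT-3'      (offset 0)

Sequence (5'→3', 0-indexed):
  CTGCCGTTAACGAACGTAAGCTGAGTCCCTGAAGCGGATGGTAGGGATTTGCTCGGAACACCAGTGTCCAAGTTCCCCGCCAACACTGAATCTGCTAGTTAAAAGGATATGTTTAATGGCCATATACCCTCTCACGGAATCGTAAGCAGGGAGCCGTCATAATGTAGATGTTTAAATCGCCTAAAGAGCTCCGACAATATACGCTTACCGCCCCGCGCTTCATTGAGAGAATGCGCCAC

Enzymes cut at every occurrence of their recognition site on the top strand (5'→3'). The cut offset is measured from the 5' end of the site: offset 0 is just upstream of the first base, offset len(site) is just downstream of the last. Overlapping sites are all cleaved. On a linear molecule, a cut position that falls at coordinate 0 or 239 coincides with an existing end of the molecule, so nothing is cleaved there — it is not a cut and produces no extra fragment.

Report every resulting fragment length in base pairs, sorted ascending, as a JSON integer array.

[19,50,170]

Scan for sites:
  ZebV (AATTCCAA, off=6): no sites
  FykIII TTTG/3: at [47] ⇒ [50]
  EstI (GTTGCG, off=2): no sites
  MvoIII (TGGGCGC, off=1): no sites
  SqiIX AAGT/0: at [69] ⇒ [69]

All cut coordinates (distinct, sorted): [50, 69]

Fragment lengths:
  [0,50): 50 bp
  [50,69): 19 bp
  [69,239): 170 bp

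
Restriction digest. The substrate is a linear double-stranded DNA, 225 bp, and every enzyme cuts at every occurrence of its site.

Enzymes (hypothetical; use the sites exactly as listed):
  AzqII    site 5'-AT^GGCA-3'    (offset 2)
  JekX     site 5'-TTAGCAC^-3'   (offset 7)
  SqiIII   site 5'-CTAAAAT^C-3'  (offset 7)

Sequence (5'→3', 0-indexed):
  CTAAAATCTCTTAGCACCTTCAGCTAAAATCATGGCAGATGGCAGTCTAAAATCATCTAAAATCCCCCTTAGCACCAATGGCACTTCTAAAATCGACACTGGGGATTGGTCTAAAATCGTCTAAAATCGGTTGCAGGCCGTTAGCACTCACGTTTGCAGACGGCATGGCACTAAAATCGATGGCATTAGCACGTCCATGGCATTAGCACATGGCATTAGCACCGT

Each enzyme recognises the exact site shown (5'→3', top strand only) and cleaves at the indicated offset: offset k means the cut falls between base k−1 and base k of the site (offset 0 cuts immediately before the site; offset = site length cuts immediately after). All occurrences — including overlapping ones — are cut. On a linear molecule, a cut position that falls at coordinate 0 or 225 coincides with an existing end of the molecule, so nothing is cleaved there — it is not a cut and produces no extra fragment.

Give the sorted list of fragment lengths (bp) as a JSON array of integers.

[2,3,3,4,4,6,7,7,10,10,10,11,11,11,11,12,13,13,14,19,20,24]

Scan for sites:
  AzqII (ATGGCA, off=2): starts [31, 38, 77, 164, 179, 196, 209] → cuts [33, 40, 79, 166, 181, 198, 211]
  JekX (TTAGCAC, off=7): starts [10, 68, 140, 185, 202, 215] → cuts [17, 75, 147, 192, 209, 222]
  SqiIII (CTAAAATC, off=7): starts [0, 23, 46, 56, 86, 110, 120, 170] → cuts [7, 30, 53, 63, 93, 117, 127, 177]

All cut coordinates (distinct, sorted): [7, 17, 30, 33, 40, 53, 63, 75, 79, 93, 117, 127, 147, 166, 177, 181, 192, 198, 209, 211, 222]

Fragment lengths:
  [0,7): 7 bp
  [7,17): 10 bp
  [17,30): 13 bp
  [30,33): 3 bp
  [33,40): 7 bp
  [40,53): 13 bp
  [53,63): 10 bp
  [63,75): 12 bp
  [75,79): 4 bp
  [79,93): 14 bp
  [93,117): 24 bp
  [117,127): 10 bp
  [127,147): 20 bp
  [147,166): 19 bp
  [166,177): 11 bp
  [177,181): 4 bp
  [181,192): 11 bp
  [192,198): 6 bp
  [198,209): 11 bp
  [209,211): 2 bp
  [211,222): 11 bp
  [222,225): 3 bp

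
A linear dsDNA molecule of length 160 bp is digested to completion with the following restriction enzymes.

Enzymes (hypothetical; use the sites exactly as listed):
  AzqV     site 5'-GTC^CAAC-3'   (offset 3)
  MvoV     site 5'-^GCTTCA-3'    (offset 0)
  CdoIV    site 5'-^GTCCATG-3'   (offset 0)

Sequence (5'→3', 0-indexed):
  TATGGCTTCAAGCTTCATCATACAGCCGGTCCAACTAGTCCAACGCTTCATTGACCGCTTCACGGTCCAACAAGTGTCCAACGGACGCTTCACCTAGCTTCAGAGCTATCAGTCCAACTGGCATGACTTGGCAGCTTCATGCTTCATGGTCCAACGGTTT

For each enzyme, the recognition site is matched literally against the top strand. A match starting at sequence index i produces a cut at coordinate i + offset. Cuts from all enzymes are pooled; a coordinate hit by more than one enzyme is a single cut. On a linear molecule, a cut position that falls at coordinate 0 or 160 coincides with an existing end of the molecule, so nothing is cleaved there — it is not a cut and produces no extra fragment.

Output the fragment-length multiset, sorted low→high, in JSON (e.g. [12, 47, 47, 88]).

Scan for sites:
  AzqV GTCCAAC/3: at [28, 37, 64, 75, 111, 148] ⇒ [31, 40, 67, 78, 114, 151]
  MvoV GCTTCA/0: at [4, 11, 44, 56, 86, 96, 133, 140] ⇒ [4, 11, 44, 56, 86, 96, 133, 140]
  CdoIV (GTCCATG, off=0): no sites

Pooled cuts: [4, 11, 31, 40, 44, 56, 67, 78, 86, 96, 114, 133, 140, 151]

Fragment lengths:
  [0,4): 4 bp
  [4,11): 7 bp
  [11,31): 20 bp
  [31,40): 9 bp
  [40,44): 4 bp
  [44,56): 12 bp
  [56,67): 11 bp
  [67,78): 11 bp
  [78,86): 8 bp
  [86,96): 10 bp
  [96,114): 18 bp
  [114,133): 19 bp
  [133,140): 7 bp
  [140,151): 11 bp
  [151,160): 9 bp

[4,4,7,7,8,9,9,10,11,11,11,12,18,19,20]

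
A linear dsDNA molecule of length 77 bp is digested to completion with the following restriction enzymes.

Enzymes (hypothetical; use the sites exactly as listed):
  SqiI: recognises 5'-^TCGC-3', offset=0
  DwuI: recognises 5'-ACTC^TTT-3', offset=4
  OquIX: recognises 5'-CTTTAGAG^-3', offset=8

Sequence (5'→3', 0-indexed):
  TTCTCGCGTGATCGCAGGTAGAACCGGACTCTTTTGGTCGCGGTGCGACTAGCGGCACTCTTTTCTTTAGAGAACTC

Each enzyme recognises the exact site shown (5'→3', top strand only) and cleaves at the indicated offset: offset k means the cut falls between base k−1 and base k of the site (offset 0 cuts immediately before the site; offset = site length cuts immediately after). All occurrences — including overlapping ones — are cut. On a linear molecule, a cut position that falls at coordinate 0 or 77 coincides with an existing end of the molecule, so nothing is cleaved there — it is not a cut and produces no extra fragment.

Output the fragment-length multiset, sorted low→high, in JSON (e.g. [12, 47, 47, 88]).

[3,5,6,8,12,20,23]

Per-enzyme occurrences:
  SqiI TCGC/0: at [3, 11, 37] ⇒ [3, 11, 37]
  DwuI ACTCTTT/4: at [27, 56] ⇒ [31, 60]
  OquIX CTTTAGAG/8: at [64] ⇒ [72]

Pooled cuts: [3, 11, 31, 37, 60, 72]

Fragment lengths:
  [0,3): 3 bp
  [3,11): 8 bp
  [11,31): 20 bp
  [31,37): 6 bp
  [37,60): 23 bp
  [60,72): 12 bp
  [72,77): 5 bp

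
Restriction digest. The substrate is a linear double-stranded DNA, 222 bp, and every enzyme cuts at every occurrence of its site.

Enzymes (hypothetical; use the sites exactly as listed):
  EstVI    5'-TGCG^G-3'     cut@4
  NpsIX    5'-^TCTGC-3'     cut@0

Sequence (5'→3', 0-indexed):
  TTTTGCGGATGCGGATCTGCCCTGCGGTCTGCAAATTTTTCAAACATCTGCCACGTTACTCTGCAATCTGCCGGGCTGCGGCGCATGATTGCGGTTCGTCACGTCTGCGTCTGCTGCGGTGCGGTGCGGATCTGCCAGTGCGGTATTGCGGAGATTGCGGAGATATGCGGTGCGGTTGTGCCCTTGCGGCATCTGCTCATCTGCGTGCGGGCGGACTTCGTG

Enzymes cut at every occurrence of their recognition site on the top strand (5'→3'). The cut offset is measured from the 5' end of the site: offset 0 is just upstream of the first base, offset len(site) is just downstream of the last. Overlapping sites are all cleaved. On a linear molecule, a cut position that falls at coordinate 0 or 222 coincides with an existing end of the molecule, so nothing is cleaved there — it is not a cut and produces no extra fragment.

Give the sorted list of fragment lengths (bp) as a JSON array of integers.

Per-enzyme occurrences:
  EstVI (TGCGG, off=4): starts [3, 9, 22, 76, 89, 114, 119, 124, 138, 146, 155, 165, 170, 184, 205] → cuts [7, 13, 26, 80, 93, 118, 123, 128, 142, 150, 159, 169, 174, 188, 209]
  NpsIX (TCTGC, off=0): starts [15, 27, 46, 59, 66, 103, 109, 130, 191, 199] → cuts [15, 27, 46, 59, 66, 103, 109, 130, 191, 199]

Pooled cuts: [7, 13, 15, 26, 27, 46, 59, 66, 80, 93, 103, 109, 118, 123, 128, 130, 142, 150, 159, 169, 174, 188, 191, 199, 209]

Fragment lengths:
  [0,7): 7 bp
  [7,13): 6 bp
  [13,15): 2 bp
  [15,26): 11 bp
  [26,27): 1 bp
  [27,46): 19 bp
  [46,59): 13 bp
  [59,66): 7 bp
  [66,80): 14 bp
  [80,93): 13 bp
  [93,103): 10 bp
  [103,109): 6 bp
  [109,118): 9 bp
  [118,123): 5 bp
  [123,128): 5 bp
  [128,130): 2 bp
  [130,142): 12 bp
  [142,150): 8 bp
  [150,159): 9 bp
  [159,169): 10 bp
  [169,174): 5 bp
  [174,188): 14 bp
  [188,191): 3 bp
  [191,199): 8 bp
  [199,209): 10 bp
  [209,222): 13 bp

[1,2,2,3,5,5,5,6,6,7,7,8,8,9,9,10,10,10,11,12,13,13,13,14,14,19]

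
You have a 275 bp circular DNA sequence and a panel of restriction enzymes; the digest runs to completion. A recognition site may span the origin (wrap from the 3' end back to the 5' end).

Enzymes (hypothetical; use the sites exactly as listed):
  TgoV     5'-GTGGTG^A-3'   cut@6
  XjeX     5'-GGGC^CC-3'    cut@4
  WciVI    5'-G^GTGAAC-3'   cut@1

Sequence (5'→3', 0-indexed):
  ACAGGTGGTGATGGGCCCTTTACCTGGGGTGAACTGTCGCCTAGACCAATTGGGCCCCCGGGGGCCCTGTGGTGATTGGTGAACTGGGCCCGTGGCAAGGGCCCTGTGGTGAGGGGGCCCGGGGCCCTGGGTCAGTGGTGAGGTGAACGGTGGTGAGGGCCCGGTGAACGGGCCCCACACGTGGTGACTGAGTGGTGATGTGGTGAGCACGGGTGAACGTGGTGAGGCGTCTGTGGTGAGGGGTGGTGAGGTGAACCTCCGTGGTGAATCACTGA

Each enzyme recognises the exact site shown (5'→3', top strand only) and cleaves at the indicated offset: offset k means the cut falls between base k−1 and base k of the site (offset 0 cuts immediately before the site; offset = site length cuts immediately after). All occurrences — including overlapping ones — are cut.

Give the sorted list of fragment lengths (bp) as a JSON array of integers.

[2,2,3,4,5,6,7,7,7,8,9,9,10,10,10,11,11,12,12,13,13,13,14,15,16,19,27]

Scan for sites:
  TgoV (GTGGTGA, off=6): starts [4, 68, 105, 134, 149, 180, 191, 199, 218, 232, 242, 260] → cuts [10, 74, 111, 140, 155, 186, 197, 205, 224, 238, 248, 266]
  XjeX (GGGCCC, off=4): starts [12, 51, 61, 85, 98, 114, 121, 156, 169] → cuts [16, 55, 65, 89, 102, 118, 125, 160, 173]
  WciVI (GGTGAAC, off=1): starts [27, 77, 141, 162, 211, 249] → cuts [28, 78, 142, 163, 212, 250]

Pooled cuts: [10, 16, 28, 55, 65, 74, 78, 89, 102, 111, 118, 125, 140, 142, 155, 160, 163, 173, 186, 197, 205, 212, 224, 238, 248, 250, 266]

Fragment lengths:
  10→16: 6 bp
  16→28: 12 bp
  28→55: 27 bp
  55→65: 10 bp
  65→74: 9 bp
  74→78: 4 bp
  78→89: 11 bp
  89→102: 13 bp
  102→111: 9 bp
  111→118: 7 bp
  118→125: 7 bp
  125→140: 15 bp
  140→142: 2 bp
  142→155: 13 bp
  155→160: 5 bp
  160→163: 3 bp
  163→173: 10 bp
  173→186: 13 bp
  186→197: 11 bp
  197→205: 8 bp
  205→212: 7 bp
  212→224: 12 bp
  224→238: 14 bp
  238→248: 10 bp
  248→250: 2 bp
  250→266: 16 bp
  266→10 (wrap): 275-266+10 = 19 bp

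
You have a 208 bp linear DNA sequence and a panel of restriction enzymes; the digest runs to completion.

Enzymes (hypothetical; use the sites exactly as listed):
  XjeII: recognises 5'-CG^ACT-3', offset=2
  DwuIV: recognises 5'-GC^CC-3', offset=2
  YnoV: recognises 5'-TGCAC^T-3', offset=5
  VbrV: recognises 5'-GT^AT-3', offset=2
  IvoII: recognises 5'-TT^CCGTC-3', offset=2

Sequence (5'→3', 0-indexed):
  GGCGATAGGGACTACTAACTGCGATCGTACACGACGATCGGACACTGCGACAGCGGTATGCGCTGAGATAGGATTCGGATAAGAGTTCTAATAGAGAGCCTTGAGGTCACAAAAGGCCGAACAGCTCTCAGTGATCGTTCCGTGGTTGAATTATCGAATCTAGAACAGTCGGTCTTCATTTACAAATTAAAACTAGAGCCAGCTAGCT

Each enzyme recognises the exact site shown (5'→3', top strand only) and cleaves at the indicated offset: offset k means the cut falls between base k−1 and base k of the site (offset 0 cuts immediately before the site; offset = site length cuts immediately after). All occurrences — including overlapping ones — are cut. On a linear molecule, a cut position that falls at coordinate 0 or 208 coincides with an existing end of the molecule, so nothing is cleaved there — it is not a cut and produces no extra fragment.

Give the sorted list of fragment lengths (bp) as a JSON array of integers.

[57,151]

Per-enzyme occurrences:
  XjeII (CGACT, off=2): no sites
  DwuIV (GCCC, off=2): no sites
  YnoV (TGCACT, off=5): no sites
  VbrV (GTAT, off=2): starts [55] → cuts [57]
  IvoII (TTCCGTC, off=2): no sites

Pooled cuts: [57]

Fragment lengths:
  [0,57): 57 bp
  [57,208): 151 bp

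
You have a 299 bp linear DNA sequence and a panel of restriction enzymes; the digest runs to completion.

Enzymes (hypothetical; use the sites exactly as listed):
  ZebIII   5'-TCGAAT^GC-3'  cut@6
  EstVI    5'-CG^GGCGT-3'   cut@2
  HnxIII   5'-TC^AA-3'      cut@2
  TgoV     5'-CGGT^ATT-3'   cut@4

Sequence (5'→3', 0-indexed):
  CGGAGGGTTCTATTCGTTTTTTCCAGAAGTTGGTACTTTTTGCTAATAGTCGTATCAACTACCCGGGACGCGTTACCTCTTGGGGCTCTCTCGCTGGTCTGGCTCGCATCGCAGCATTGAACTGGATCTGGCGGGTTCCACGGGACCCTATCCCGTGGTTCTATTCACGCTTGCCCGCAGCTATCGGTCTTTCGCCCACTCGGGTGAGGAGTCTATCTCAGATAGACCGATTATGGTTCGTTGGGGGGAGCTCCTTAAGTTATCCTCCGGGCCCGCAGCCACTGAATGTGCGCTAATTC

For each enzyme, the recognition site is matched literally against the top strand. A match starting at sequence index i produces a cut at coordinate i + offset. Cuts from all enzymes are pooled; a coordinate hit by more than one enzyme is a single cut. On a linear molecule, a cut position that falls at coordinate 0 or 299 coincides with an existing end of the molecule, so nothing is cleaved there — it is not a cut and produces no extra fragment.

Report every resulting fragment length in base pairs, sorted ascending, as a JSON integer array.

Scan for sites:
  ZebIII (TCGAATGC, off=6): no sites
  EstVI (CGGGCGT, off=2): no sites
  HnxIII TCAA/2: at [54] ⇒ [56]
  TgoV (CGGTATT, off=4): no sites

Pooled cuts: [56]

Fragments:
  [0,56): 56 bp
  [56,299): 243 bp

[56,243]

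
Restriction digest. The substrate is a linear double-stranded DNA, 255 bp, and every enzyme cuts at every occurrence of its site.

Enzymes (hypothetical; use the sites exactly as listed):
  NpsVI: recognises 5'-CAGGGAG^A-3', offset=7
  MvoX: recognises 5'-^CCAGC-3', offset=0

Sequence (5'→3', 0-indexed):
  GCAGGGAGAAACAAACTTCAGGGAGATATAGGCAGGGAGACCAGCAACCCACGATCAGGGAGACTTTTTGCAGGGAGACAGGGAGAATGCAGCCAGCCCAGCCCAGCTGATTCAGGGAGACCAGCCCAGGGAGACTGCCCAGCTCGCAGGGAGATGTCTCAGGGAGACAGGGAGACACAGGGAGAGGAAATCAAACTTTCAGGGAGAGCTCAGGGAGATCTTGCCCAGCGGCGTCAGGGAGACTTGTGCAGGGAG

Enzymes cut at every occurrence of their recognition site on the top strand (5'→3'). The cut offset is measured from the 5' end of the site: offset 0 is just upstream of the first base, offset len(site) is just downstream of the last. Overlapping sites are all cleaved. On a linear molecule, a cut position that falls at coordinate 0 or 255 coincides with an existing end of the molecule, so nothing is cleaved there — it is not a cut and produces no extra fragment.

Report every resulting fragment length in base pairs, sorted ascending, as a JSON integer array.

[1,1,5,5,5,7,7,8,8,8,10,11,13,13,14,14,15,15,17,17,17,22,22]

Site scan:
  NpsVI CAGGGAGA/7: at [1, 18, 32, 55, 70, 78, 112, 126, 146, 159, 167, 177, 199, 210, 234] ⇒ [8, 25, 39, 62, 77, 85, 119, 133, 153, 166, 174, 184, 206, 217, 241]
  MvoX CCAGC/0: at [40, 92, 97, 102, 120, 138, 224] ⇒ [40, 92, 97, 102, 120, 138, 224]

Pooled cuts: [8, 25, 39, 40, 62, 77, 85, 92, 97, 102, 119, 120, 133, 138, 153, 166, 174, 184, 206, 217, 224, 241]

Fragment lengths:
  [0,8): 8 bp
  [8,25): 17 bp
  [25,39): 14 bp
  [39,40): 1 bp
  [40,62): 22 bp
  [62,77): 15 bp
  [77,85): 8 bp
  [85,92): 7 bp
  [92,97): 5 bp
  [97,102): 5 bp
  [102,119): 17 bp
  [119,120): 1 bp
  [120,133): 13 bp
  [133,138): 5 bp
  [138,153): 15 bp
  [153,166): 13 bp
  [166,174): 8 bp
  [174,184): 10 bp
  [184,206): 22 bp
  [206,217): 11 bp
  [217,224): 7 bp
  [224,241): 17 bp
  [241,255): 14 bp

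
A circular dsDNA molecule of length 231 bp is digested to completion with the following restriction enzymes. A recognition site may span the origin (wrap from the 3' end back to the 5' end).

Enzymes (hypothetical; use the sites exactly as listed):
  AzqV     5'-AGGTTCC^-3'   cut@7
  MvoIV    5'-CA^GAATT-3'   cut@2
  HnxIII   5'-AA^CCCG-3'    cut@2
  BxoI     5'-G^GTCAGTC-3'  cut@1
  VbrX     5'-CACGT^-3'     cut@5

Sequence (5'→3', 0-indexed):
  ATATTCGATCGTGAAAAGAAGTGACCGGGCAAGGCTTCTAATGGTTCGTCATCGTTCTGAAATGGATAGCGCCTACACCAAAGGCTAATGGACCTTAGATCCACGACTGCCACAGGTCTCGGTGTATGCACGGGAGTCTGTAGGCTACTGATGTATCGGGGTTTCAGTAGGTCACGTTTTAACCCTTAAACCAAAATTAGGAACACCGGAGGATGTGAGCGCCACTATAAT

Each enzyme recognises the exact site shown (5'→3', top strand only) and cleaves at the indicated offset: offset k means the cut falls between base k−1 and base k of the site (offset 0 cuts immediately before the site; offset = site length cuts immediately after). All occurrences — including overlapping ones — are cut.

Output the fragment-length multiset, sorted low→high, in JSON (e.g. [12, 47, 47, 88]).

Scan for sites:
  AzqV (AGGTTCC, off=7): no sites
  MvoIV (CAGAATT, off=2): no sites
  HnxIII (AACCCG, off=2): no sites
  BxoI (GGTCAGTC, off=1): no sites
  VbrX CACGT/5: at [172] ⇒ [177]

Pooled cuts: [177]

Fragments:
  177→177 (wrap): 231-177+177 = 231 bp

[231]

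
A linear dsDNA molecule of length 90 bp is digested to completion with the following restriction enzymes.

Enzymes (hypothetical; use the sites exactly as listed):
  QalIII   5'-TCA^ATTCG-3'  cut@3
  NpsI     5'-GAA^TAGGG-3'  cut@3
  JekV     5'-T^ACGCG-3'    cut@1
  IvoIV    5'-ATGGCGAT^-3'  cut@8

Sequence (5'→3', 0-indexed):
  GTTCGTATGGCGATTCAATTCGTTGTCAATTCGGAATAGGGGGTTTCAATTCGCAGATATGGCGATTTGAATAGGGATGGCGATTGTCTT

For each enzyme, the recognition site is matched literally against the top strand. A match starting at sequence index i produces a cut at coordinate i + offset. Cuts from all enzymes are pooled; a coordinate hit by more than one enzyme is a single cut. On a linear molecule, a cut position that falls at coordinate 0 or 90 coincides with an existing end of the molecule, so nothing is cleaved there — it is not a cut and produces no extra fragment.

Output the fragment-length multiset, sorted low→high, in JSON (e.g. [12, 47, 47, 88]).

Per-enzyme occurrences:
  QalIII TCAATTCG/3: at [14, 25, 45] ⇒ [17, 28, 48]
  NpsI GAATAGGG/3: at [33, 68] ⇒ [36, 71]
  JekV (TACGCG, off=1): no sites
  IvoIV ATGGCGAT/8: at [6, 58, 76] ⇒ [14, 66, 84]

All cut coordinates (distinct, sorted): [14, 17, 28, 36, 48, 66, 71, 84]

Fragment lengths:
  [0,14): 14 bp
  [14,17): 3 bp
  [17,28): 11 bp
  [28,36): 8 bp
  [36,48): 12 bp
  [48,66): 18 bp
  [66,71): 5 bp
  [71,84): 13 bp
  [84,90): 6 bp

[3,5,6,8,11,12,13,14,18]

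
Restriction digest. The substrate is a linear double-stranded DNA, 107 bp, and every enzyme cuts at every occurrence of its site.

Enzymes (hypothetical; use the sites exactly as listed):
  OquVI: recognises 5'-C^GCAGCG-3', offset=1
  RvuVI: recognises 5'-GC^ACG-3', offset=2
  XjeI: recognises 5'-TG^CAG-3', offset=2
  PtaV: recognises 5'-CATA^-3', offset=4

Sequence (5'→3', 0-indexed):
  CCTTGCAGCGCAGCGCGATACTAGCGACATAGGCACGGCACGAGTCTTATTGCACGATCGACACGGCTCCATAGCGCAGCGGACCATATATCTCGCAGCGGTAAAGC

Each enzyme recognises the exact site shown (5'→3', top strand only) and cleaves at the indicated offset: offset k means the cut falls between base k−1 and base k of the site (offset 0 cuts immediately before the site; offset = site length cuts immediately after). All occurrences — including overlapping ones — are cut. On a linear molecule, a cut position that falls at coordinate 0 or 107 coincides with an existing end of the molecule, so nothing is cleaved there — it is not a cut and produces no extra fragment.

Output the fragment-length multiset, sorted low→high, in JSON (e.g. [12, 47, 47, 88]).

[2,3,4,5,5,6,13,13,14,20,22]

Site scan:
  OquVI CGCAGCG/1: at [8, 74, 93] ⇒ [9, 75, 94]
  RvuVI GCACG/2: at [32, 37, 51] ⇒ [34, 39, 53]
  XjeI TGCAG/2: at [3] ⇒ [5]
  PtaV CATA/4: at [27, 69, 84] ⇒ [31, 73, 88]

Pooled cuts: [5, 9, 31, 34, 39, 53, 73, 75, 88, 94]

Fragment lengths:
  [0,5): 5 bp
  [5,9): 4 bp
  [9,31): 22 bp
  [31,34): 3 bp
  [34,39): 5 bp
  [39,53): 14 bp
  [53,73): 20 bp
  [73,75): 2 bp
  [75,88): 13 bp
  [88,94): 6 bp
  [94,107): 13 bp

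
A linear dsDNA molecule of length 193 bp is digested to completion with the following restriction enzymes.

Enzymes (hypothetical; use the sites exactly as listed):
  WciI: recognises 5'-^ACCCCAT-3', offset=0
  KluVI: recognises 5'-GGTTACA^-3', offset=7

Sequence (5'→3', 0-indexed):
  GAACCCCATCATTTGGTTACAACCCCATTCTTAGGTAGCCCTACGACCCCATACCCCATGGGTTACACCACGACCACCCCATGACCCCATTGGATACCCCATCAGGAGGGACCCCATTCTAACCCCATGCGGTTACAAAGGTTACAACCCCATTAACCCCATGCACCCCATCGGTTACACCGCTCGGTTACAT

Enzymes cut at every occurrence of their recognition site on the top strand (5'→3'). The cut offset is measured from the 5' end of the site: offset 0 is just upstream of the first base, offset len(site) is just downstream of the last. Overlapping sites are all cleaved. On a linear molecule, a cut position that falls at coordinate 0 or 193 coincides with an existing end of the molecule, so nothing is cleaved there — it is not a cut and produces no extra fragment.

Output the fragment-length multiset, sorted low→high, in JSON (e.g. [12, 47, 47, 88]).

[1,2,7,8,8,9,9,9,11,12,13,15,15,15,16,19,24]

Per-enzyme occurrences:
  WciI ACCCCAT/0: at [2, 21, 45, 52, 75, 83, 95, 110, 121, 146, 155, 164] ⇒ [2, 21, 45, 52, 75, 83, 95, 110, 121, 146, 155, 164]
  KluVI GGTTACA/7: at [14, 60, 130, 139, 172, 185] ⇒ [21, 67, 137, 146, 179, 192]

All cut coordinates (distinct, sorted): [2, 21, 45, 52, 67, 75, 83, 95, 110, 121, 137, 146, 155, 164, 179, 192]

Fragment lengths:
  [0,2): 2 bp
  [2,21): 19 bp
  [21,45): 24 bp
  [45,52): 7 bp
  [52,67): 15 bp
  [67,75): 8 bp
  [75,83): 8 bp
  [83,95): 12 bp
  [95,110): 15 bp
  [110,121): 11 bp
  [121,137): 16 bp
  [137,146): 9 bp
  [146,155): 9 bp
  [155,164): 9 bp
  [164,179): 15 bp
  [179,192): 13 bp
  [192,193): 1 bp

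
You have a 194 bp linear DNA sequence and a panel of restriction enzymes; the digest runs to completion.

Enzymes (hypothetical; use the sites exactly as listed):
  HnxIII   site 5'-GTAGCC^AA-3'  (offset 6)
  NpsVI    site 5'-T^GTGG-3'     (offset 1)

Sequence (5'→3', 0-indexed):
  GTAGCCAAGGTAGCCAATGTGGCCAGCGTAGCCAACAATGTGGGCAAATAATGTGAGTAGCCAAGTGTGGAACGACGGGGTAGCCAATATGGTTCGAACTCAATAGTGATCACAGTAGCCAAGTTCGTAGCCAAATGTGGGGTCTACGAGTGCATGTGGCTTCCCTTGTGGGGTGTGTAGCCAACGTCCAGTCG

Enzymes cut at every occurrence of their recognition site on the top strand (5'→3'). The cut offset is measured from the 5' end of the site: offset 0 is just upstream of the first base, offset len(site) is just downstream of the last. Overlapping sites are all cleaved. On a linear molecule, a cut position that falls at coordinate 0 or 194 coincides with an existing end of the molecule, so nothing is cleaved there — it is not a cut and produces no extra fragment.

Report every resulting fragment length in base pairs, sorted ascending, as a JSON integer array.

[3,4,4,6,6,9,12,12,12,15,15,19,19,23,35]

Site scan:
  HnxIII GTAGCCAA/6: at [0, 9, 27, 56, 79, 114, 126, 176] ⇒ [6, 15, 33, 62, 85, 120, 132, 182]
  NpsVI TGTGG/1: at [17, 38, 65, 135, 154, 166] ⇒ [18, 39, 66, 136, 155, 167]

Pooled cuts: [6, 15, 18, 33, 39, 62, 66, 85, 120, 132, 136, 155, 167, 182]

Fragment lengths:
  [0,6): 6 bp
  [6,15): 9 bp
  [15,18): 3 bp
  [18,33): 15 bp
  [33,39): 6 bp
  [39,62): 23 bp
  [62,66): 4 bp
  [66,85): 19 bp
  [85,120): 35 bp
  [120,132): 12 bp
  [132,136): 4 bp
  [136,155): 19 bp
  [155,167): 12 bp
  [167,182): 15 bp
  [182,194): 12 bp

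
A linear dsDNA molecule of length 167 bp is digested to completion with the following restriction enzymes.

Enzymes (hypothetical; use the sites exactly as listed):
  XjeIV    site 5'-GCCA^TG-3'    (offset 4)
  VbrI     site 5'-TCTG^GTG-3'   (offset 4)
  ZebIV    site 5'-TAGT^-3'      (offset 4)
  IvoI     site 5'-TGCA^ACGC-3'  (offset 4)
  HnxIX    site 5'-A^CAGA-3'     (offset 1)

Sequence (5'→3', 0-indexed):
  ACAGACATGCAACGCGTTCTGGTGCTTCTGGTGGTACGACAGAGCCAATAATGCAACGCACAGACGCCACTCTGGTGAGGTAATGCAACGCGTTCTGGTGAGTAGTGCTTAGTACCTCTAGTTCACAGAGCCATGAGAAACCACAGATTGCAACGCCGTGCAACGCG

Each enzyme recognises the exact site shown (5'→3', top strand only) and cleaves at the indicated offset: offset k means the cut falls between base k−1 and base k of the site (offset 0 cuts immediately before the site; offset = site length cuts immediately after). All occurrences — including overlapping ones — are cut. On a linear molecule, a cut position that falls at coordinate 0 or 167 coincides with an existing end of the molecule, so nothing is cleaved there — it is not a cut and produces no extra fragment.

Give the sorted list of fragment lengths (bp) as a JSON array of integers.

[1,3,5,5,7,8,9,9,9,9,9,10,10,10,10,10,13,14,16]

Per-enzyme occurrences:
  XjeIV (GCCATG, off=4): starts [129] → cuts [133]
  VbrI (TCTGGTG, off=4): starts [17, 26, 70, 93] → cuts [21, 30, 74, 97]
  ZebIV (TAGT, off=4): starts [102, 109, 118] → cuts [106, 113, 122]
  IvoI (TGCAACGC, off=4): starts [7, 51, 83, 148, 158] → cuts [11, 55, 87, 152, 162]
  HnxIX (ACAGA, off=1): starts [0, 38, 59, 124, 142] → cuts [1, 39, 60, 125, 143]

Pooled cuts: [1, 11, 21, 30, 39, 55, 60, 74, 87, 97, 106, 113, 122, 125, 133, 143, 152, 162]

Fragment lengths:
  [0,1): 1 bp
  [1,11): 10 bp
  [11,21): 10 bp
  [21,30): 9 bp
  [30,39): 9 bp
  [39,55): 16 bp
  [55,60): 5 bp
  [60,74): 14 bp
  [74,87): 13 bp
  [87,97): 10 bp
  [97,106): 9 bp
  [106,113): 7 bp
  [113,122): 9 bp
  [122,125): 3 bp
  [125,133): 8 bp
  [133,143): 10 bp
  [143,152): 9 bp
  [152,162): 10 bp
  [162,167): 5 bp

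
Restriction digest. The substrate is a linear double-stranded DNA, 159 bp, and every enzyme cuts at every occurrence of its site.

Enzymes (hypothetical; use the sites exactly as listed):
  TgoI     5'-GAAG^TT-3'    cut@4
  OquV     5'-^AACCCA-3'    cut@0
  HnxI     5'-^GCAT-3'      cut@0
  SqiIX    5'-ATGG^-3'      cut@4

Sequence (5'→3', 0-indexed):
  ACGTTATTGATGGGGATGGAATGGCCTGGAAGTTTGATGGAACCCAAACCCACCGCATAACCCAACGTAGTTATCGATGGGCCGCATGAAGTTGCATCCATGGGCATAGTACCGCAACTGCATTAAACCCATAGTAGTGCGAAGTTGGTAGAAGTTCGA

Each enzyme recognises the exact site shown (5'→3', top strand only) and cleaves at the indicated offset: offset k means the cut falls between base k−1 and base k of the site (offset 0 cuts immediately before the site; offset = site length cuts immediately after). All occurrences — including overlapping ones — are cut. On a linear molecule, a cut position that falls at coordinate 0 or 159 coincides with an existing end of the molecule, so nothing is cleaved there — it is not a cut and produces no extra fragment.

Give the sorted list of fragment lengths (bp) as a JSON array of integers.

Per-enzyme occurrences:
  TgoI (GAAGTT, off=4): starts [28, 87, 140, 150] → cuts [32, 91, 144, 154]
  OquV (AACCCA, off=0): starts [40, 46, 58, 125] → cuts [40, 46, 58, 125]
  HnxI (GCAT, off=0): starts [54, 83, 93, 103, 119] → cuts [54, 83, 93, 103, 119]
  SqiIX (ATGG, off=4): starts [9, 15, 20, 36, 76, 99] → cuts [13, 19, 24, 40, 80, 103]

All cut coordinates (distinct, sorted): [13, 19, 24, 32, 40, 46, 54, 58, 80, 83, 91, 93, 103, 119, 125, 144, 154]

Fragment lengths:
  [0,13): 13 bp
  [13,19): 6 bp
  [19,24): 5 bp
  [24,32): 8 bp
  [32,40): 8 bp
  [40,46): 6 bp
  [46,54): 8 bp
  [54,58): 4 bp
  [58,80): 22 bp
  [80,83): 3 bp
  [83,91): 8 bp
  [91,93): 2 bp
  [93,103): 10 bp
  [103,119): 16 bp
  [119,125): 6 bp
  [125,144): 19 bp
  [144,154): 10 bp
  [154,159): 5 bp

[2,3,4,5,5,6,6,6,8,8,8,8,10,10,13,16,19,22]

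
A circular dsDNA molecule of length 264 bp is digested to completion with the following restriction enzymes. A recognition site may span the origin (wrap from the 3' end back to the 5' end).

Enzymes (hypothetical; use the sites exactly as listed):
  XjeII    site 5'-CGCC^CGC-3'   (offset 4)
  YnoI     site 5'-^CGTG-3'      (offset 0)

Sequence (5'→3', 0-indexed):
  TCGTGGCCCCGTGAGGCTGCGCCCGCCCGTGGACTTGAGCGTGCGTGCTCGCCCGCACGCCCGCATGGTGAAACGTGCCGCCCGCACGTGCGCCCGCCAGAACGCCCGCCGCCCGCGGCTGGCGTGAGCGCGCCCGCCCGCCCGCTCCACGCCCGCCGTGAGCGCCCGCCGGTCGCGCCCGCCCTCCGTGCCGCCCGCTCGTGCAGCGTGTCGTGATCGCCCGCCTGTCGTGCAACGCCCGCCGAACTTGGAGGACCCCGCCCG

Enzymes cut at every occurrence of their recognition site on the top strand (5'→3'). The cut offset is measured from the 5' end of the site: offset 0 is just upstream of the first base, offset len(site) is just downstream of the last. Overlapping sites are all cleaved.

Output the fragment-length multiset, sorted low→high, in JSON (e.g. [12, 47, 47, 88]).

[3,4,4,4,4,4,4,5,7,7,7,7,8,8,8,9,9,9,10,10,10,11,11,12,12,12,12,13,14,26]

Site scan:
  XjeII CGCCCGC/4: at [19, 49, 57, 78, 90, 102, 109, 130, 134, 138, 149, 162, 175, 191, 217, 235] ⇒ [23, 53, 61, 82, 94, 106, 113, 134, 138, 142, 153, 166, 179, 195, 221, 239]
  YnoI CGTG/0: at [1, 9, 27, 39, 43, 73, 86, 122, 156, 186, 199, 206, 211, 228] ⇒ [1, 9, 27, 39, 43, 73, 86, 122, 156, 186, 199, 206, 211, 228]

Pooled cuts: [1, 9, 23, 27, 39, 43, 53, 61, 73, 82, 86, 94, 106, 113, 122, 134, 138, 142, 153, 156, 166, 179, 186, 195, 199, 206, 211, 221, 228, 239]

Fragments:
  1→9: 8 bp
  9→23: 14 bp
  23→27: 4 bp
  27→39: 12 bp
  39→43: 4 bp
  43→53: 10 bp
  53→61: 8 bp
  61→73: 12 bp
  73→82: 9 bp
  82→86: 4 bp
  86→94: 8 bp
  94→106: 12 bp
  106→113: 7 bp
  113→122: 9 bp
  122→134: 12 bp
  134→138: 4 bp
  138→142: 4 bp
  142→153: 11 bp
  153→156: 3 bp
  156→166: 10 bp
  166→179: 13 bp
  179→186: 7 bp
  186→195: 9 bp
  195→199: 4 bp
  199→206: 7 bp
  206→211: 5 bp
  211→221: 10 bp
  221→228: 7 bp
  228→239: 11 bp
  239→1 (wrap): 264-239+1 = 26 bp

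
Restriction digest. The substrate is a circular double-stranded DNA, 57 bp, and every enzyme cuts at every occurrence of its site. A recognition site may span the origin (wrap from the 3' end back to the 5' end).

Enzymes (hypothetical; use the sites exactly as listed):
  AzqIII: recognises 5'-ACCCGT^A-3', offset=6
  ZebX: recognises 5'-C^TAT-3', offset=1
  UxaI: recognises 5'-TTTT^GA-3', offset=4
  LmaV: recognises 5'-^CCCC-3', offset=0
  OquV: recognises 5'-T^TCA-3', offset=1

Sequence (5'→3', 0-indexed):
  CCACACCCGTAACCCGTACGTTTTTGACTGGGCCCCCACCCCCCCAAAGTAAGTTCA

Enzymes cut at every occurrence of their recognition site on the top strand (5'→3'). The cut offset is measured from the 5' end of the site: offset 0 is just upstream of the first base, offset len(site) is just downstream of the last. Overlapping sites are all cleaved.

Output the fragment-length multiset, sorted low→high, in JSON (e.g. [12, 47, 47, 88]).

Site scan:
  AzqIII (ACCCGTA, off=6): starts [4, 11] → cuts [10, 17]
  ZebX (CTAT, off=1): no sites
  UxaI (TTTTGA, off=4): starts [21] → cuts [25]
  LmaV (CCCC, off=0): starts [32, 33, 38, 39, 40, 41] → cuts [32, 33, 38, 39, 40, 41]
  OquV (TTCA, off=1): starts [53] → cuts [54]

All cut coordinates (distinct, sorted): [10, 17, 25, 32, 33, 38, 39, 40, 41, 54]

Fragment lengths:
  10→17: 7 bp
  17→25: 8 bp
  25→32: 7 bp
  32→33: 1 bp
  33→38: 5 bp
  38→39: 1 bp
  39→40: 1 bp
  40→41: 1 bp
  41→54: 13 bp
  54→10 (wrap): 57-54+10 = 13 bp

[1,1,1,1,5,7,7,8,13,13]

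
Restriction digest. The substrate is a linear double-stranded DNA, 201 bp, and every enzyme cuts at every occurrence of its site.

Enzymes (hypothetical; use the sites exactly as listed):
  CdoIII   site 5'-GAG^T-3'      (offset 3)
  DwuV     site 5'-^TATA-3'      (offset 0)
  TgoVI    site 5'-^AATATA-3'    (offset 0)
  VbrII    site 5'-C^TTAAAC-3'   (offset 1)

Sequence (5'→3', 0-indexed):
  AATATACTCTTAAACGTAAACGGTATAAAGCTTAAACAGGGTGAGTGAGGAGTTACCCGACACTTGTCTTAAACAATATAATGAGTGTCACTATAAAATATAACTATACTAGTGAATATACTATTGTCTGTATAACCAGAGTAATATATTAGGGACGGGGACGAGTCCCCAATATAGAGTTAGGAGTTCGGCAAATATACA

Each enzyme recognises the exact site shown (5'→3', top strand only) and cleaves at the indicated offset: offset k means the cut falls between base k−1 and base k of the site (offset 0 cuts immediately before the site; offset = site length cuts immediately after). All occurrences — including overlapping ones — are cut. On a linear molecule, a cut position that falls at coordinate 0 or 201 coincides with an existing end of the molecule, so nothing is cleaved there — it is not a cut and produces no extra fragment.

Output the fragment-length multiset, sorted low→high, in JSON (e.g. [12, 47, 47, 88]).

Scan for sites:
  CdoIII (GAGT, off=3): starts [42, 49, 82, 138, 162, 176, 183] → cuts [45, 52, 85, 141, 165, 179, 186]
  DwuV (TATA, off=0): starts [2, 23, 76, 91, 98, 104, 116, 130, 144, 172, 195] → cuts [2, 23, 76, 91, 98, 104, 116, 130, 144, 172, 195]
  TgoVI (AATATA, off=0): starts [0, 74, 96, 114, 142, 170, 193] → cuts [74, 96, 114, 142, 170, 193] (position 0 is a terminus of the linear molecule — no cut)
  VbrII (CTTAAAC, off=1): starts [8, 30, 67] → cuts [9, 31, 68]

All cut coordinates (distinct, sorted): [2, 9, 23, 31, 45, 52, 68, 74, 76, 85, 91, 96, 98, 104, 114, 116, 130, 141, 142, 144, 165, 170, 172, 179, 186, 193, 195]

Fragments:
  [0,2): 2 bp
  [2,9): 7 bp
  [9,23): 14 bp
  [23,31): 8 bp
  [31,45): 14 bp
  [45,52): 7 bp
  [52,68): 16 bp
  [68,74): 6 bp
  [74,76): 2 bp
  [76,85): 9 bp
  [85,91): 6 bp
  [91,96): 5 bp
  [96,98): 2 bp
  [98,104): 6 bp
  [104,114): 10 bp
  [114,116): 2 bp
  [116,130): 14 bp
  [130,141): 11 bp
  [141,142): 1 bp
  [142,144): 2 bp
  [144,165): 21 bp
  [165,170): 5 bp
  [170,172): 2 bp
  [172,179): 7 bp
  [179,186): 7 bp
  [186,193): 7 bp
  [193,195): 2 bp
  [195,201): 6 bp

[1,2,2,2,2,2,2,2,5,5,6,6,6,6,7,7,7,7,7,8,9,10,11,14,14,14,16,21]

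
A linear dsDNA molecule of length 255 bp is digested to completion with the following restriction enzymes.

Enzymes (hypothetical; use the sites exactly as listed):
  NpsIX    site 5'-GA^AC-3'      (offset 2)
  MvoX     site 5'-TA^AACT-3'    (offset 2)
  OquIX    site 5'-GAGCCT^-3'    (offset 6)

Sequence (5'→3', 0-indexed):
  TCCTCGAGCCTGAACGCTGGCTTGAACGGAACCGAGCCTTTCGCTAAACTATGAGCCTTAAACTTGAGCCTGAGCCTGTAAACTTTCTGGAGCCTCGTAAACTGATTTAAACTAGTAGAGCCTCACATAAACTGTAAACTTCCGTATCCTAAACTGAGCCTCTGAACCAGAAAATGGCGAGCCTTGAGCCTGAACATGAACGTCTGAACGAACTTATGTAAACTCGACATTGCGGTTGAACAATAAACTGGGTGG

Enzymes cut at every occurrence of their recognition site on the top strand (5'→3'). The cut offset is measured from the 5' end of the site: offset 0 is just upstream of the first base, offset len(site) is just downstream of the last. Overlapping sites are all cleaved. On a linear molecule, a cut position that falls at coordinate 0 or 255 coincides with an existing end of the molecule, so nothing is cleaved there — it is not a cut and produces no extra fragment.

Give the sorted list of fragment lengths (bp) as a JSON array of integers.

[2,2,2,3,4,4,4,5,6,6,6,6,7,7,7,8,9,9,10,10,10,11,11,12,12,14,15,15,19,19]

Site scan:
  NpsIX (GAAC, off=2): starts [11, 23, 28, 163, 191, 197, 205, 209, 237] → cuts [13, 25, 30, 165, 193, 199, 207, 211, 239]
  MvoX (TAAACT, off=2): starts [44, 58, 78, 97, 107, 127, 134, 149, 218, 243] → cuts [46, 60, 80, 99, 109, 129, 136, 151, 220, 245]
  OquIX (GAGCCT, off=6): starts [5, 33, 52, 65, 71, 89, 117, 155, 178, 185] → cuts [11, 39, 58, 71, 77, 95, 123, 161, 184, 191]

Pooled cuts: [11, 13, 25, 30, 39, 46, 58, 60, 71, 77, 80, 95, 99, 109, 123, 129, 136, 151, 161, 165, 184, 191, 193, 199, 207, 211, 220, 239, 245]

Fragment lengths:
  [0,11): 11 bp
  [11,13): 2 bp
  [13,25): 12 bp
  [25,30): 5 bp
  [30,39): 9 bp
  [39,46): 7 bp
  [46,58): 12 bp
  [58,60): 2 bp
  [60,71): 11 bp
  [71,77): 6 bp
  [77,80): 3 bp
  [80,95): 15 bp
  [95,99): 4 bp
  [99,109): 10 bp
  [109,123): 14 bp
  [123,129): 6 bp
  [129,136): 7 bp
  [136,151): 15 bp
  [151,161): 10 bp
  [161,165): 4 bp
  [165,184): 19 bp
  [184,191): 7 bp
  [191,193): 2 bp
  [193,199): 6 bp
  [199,207): 8 bp
  [207,211): 4 bp
  [211,220): 9 bp
  [220,239): 19 bp
  [239,245): 6 bp
  [245,255): 10 bp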